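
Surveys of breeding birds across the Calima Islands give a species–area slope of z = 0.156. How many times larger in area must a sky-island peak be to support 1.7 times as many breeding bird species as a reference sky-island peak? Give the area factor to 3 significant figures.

30.0

(A₂/A₁)^0.156 = 1.7, so A₂/A₁ = 1.7^(1/0.156) = 1.7^6.41
ln(A₂/A₁) = ln 1.7 / 0.156 = 0.5306 / 0.156 = 3.4015
A₂/A₁ = e^3.4015 ≈ 30.01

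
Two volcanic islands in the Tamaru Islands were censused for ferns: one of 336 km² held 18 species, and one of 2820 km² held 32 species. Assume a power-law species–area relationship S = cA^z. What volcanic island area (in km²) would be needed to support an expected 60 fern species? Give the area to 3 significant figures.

z = ln(32/18) / ln(2820/336) = 0.5754 / 2.1274 = 0.2705
c = 18 / 336^0.2705 = 18 / 4.822 = 3.733
A = (60/3.733)^(1/0.2705) ⇒ ln A = ln(16.07)/0.2705 = 10.2687
A = e^10.2687 ≈ 28818 km²

28800 km²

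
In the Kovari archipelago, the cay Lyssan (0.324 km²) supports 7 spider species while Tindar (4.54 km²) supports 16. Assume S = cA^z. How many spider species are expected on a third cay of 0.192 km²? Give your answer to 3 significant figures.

z = ln(16/7) / ln(4.54/0.324) = 0.8267 / 2.6399 = 0.3131
c = 7 / 0.324^0.3131 = 7 / 0.7026 = 9.962
S₃ = 9.962 × 0.192^0.3131 = 9.962 × 0.5964 ≈ 5.942

5.94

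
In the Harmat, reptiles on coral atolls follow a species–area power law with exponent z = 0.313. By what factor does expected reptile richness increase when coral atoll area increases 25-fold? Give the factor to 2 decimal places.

2.74

S₂/S₁ = (A₂/A₁)^z = 25^0.313
ln(S₂/S₁) = 0.313 × ln 25 = 0.313 × 3.2189 = 1.0075
S₂/S₁ = e^1.0075 ≈ 2.739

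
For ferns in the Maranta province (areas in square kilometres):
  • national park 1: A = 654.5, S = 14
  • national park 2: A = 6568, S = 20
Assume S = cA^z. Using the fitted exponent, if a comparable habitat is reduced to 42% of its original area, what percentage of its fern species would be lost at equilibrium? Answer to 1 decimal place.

z = ln(20/14) / ln(6568/654.5) = 0.3567 / 2.3061 = 0.1547
S_new/S_old = (A_new/A_old)^z = 0.42^0.1547 = exp(0.1547 × -0.8675) = 0.8744
Fraction lost = 1 − 0.8744 = 0.1256

12.6%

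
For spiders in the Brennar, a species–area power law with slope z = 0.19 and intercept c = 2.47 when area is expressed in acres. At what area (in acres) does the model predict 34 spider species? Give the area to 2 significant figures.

34 = 2.47 × A^0.19  ⇒  A^0.19 = 34/2.47 = 13.77
ln A = ln(13.77) / 0.19 = 2.6221 / 0.19 = 13.8007
A = e^13.8007 ≈ 985347 acres

990000 acres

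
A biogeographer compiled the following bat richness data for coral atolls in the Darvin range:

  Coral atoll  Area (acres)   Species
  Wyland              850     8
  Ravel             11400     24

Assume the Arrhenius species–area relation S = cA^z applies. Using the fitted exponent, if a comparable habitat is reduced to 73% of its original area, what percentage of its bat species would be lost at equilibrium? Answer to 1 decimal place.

z = ln(24/8) / ln(11400/850) = 1.0986 / 2.5961 = 0.4232
S_new/S_old = (A_new/A_old)^z = 0.73^0.4232 = exp(0.4232 × -0.3147) = 0.8753
Fraction lost = 1 − 0.8753 = 0.1247

12.5%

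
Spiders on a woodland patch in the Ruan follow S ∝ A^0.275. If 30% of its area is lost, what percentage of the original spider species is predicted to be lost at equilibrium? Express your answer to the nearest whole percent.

S_new/S_old = (A_new/A_old)^z = 0.7^0.275
= exp(0.275 × ln 0.7) = exp(0.275 × -0.3567) = exp(-0.0981) ≈ 0.9066
Fraction lost = 1 − 0.9066 = 0.09343

9%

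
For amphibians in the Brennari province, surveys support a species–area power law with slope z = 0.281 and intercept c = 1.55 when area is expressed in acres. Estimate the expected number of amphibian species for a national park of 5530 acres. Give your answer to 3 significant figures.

S = 1.55 × 5530^0.281 = 1.55 × 11.26 ≈ 17.46

17.5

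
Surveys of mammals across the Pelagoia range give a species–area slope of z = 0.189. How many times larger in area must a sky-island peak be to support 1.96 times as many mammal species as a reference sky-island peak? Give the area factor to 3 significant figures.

35.2

(A₂/A₁)^0.189 = 1.96, so A₂/A₁ = 1.96^(1/0.189) = 1.96^5.291
ln(A₂/A₁) = ln 1.96 / 0.189 = 0.6729 / 0.189 = 3.5606
A₂/A₁ = e^3.5606 ≈ 35.18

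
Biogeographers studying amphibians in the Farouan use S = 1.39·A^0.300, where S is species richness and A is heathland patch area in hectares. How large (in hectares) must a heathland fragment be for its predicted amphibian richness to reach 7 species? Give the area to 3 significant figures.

7 = 1.39 × A^0.3  ⇒  A^0.3 = 7/1.39 = 5.036
ln A = ln(5.036) / 0.3 = 1.6166 / 0.3 = 5.3887
A = e^5.3887 ≈ 218.9 hectares

219 hectares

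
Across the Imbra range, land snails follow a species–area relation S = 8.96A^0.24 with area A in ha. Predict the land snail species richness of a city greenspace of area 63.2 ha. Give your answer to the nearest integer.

24

S = 8.96 × 63.2^0.24
ln S = ln 8.96 + 0.24 × ln 63.2 = 2.1928 + 0.24 × 4.1463 = 3.1879
S = e^3.1879 ≈ 24.24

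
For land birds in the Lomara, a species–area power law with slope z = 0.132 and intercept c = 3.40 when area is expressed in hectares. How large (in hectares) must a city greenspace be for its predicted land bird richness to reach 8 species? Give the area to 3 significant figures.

653 hectares

8 = 3.4 × A^0.132  ⇒  A^0.132 = 8/3.4 = 2.353
ln A = ln(2.353) / 0.132 = 0.8557 / 0.132 = 6.4823
A = e^6.4823 ≈ 653.5 hectares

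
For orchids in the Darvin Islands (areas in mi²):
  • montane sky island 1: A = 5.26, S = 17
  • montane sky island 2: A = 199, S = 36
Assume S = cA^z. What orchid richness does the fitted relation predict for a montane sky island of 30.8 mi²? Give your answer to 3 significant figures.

24.5

z = ln(36/17) / ln(199/5.26) = 0.7503 / 3.6332 = 0.2065
c = 17 / 5.26^0.2065 = 17 / 1.409 = 12.07
S₃ = 12.07 × 30.8^0.2065 = 12.07 × 2.03 ≈ 24.49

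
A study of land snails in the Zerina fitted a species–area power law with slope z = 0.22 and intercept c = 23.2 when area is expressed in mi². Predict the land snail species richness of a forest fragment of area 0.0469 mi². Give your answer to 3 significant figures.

S = 23.2 × 0.0469^0.22
ln S = ln 23.2 + 0.22 × ln 0.0469 = 3.1442 + 0.22 × -3.0597 = 2.4710
S = e^2.4710 ≈ 11.83

11.8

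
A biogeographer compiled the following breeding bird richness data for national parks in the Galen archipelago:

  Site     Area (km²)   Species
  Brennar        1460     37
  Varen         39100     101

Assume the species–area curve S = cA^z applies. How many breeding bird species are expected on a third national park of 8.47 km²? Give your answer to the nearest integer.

z = ln(101/37) / ln(39100/1460) = 1.0042 / 3.2877 = 0.3054
c = 37 / 1460^0.3054 = 37 / 9.258 = 3.996
S₃ = 3.996 × 8.47^0.3054 = 3.996 × 1.921 ≈ 7.675

8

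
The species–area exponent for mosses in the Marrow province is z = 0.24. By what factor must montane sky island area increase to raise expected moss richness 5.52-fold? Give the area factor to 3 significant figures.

(A₂/A₁)^0.24 = 5.52, so A₂/A₁ = 5.52^(1/0.24) = 5.52^4.167
ln(A₂/A₁) = ln 5.52 / 0.24 = 1.7084 / 0.24 = 7.1182
A₂/A₁ = e^7.1182 ≈ 1234

1230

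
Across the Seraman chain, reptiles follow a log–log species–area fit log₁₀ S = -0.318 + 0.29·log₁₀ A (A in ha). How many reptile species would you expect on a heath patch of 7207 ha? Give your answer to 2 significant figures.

S = 0.4808 × 7207^0.29
ln S = ln 0.4808 + 0.29 × ln 7207 = -0.7322 + 0.29 × 8.8828 = 1.8438
S = e^1.8438 ≈ 6.32

6.3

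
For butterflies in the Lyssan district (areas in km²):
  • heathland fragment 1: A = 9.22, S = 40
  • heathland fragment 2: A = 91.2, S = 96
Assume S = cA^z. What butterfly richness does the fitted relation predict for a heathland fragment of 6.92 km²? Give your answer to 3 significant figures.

35.8

z = ln(96/40) / ln(91.2/9.22) = 0.8755 / 2.2917 = 0.3820
c = 40 / 9.22^0.3820 = 40 / 2.336 = 17.12
S₃ = 17.12 × 6.92^0.3820 = 17.12 × 2.094 ≈ 35.85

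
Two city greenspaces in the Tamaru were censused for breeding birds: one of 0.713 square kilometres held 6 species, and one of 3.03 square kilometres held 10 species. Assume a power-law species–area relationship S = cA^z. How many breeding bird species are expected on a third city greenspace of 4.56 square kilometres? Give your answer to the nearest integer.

12

z = ln(10/6) / ln(3.03/0.713) = 0.5108 / 1.4468 = 0.3531
c = 6 / 0.713^0.3531 = 6 / 0.8874 = 6.761
S₃ = 6.761 × 4.56^0.3531 = 6.761 × 1.709 ≈ 11.55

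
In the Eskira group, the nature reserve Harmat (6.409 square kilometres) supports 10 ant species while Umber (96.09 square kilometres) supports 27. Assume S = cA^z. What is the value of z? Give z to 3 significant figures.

Taking logs: ln S = ln c + z ln A, so z = (ln S₂ − ln S₁)/(ln A₂ − ln A₁).
z = ln(27/10) / ln(96.09/6.409) = ln(2.7) / ln(14.99) = 0.9933 / 2.7076 = 0.3668

0.367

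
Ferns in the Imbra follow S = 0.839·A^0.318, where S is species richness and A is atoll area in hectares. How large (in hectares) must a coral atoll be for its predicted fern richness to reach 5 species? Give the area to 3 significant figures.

274 hectares

5 = 0.839 × A^0.318  ⇒  A^0.318 = 5/0.839 = 5.959
ln A = ln(5.959) / 0.318 = 1.7850 / 0.318 = 5.6132
A = e^5.6132 ≈ 274 hectares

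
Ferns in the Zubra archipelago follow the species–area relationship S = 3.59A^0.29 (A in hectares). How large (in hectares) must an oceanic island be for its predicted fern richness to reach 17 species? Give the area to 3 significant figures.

17 = 3.59 × A^0.29  ⇒  A^0.29 = 17/3.59 = 4.735
ln A = ln(4.735) / 0.29 = 1.5551 / 0.29 = 5.3623
A = e^5.3623 ≈ 213.2 hectares

213 hectares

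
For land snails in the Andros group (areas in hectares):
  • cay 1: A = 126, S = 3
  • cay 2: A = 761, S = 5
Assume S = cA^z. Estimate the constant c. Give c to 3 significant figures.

0.759

z = ln(S₂/S₁) / ln(A₂/A₁) = ln(5/3) / ln(761/126) = 0.5108 / 1.7984 = 0.2841
c = S₁ / A₁^z = 3 / 126^0.2841 = 3 / 3.95 = 0.7595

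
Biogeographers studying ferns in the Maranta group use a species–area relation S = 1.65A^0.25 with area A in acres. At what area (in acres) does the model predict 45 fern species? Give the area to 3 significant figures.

553000 acres

45 = 1.65 × A^0.25  ⇒  A^0.25 = 45/1.65 = 27.27
ln A = ln(27.27) / 0.25 = 3.3059 / 0.25 = 13.2235
A = e^13.2235 ≈ 553241 acres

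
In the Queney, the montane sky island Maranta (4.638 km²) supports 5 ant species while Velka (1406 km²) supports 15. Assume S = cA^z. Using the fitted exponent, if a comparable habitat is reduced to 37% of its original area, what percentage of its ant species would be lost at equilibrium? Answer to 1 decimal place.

17.4%

z = ln(15/5) / ln(1406/4.638) = 1.0986 / 5.7142 = 0.1923
S_new/S_old = (A_new/A_old)^z = 0.37^0.1923 = exp(0.1923 × -0.9943) = 0.826
Fraction lost = 1 − 0.826 = 0.174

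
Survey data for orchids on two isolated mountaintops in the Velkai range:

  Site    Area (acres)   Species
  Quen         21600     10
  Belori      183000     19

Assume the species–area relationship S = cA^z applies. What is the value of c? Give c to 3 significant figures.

z = ln(S₂/S₁) / ln(A₂/A₁) = ln(19/10) / ln(183000/21600) = 0.6419 / 2.1368 = 0.3004
c = S₁ / A₁^z = 10 / 21600^0.3004 = 10 / 20.04 = 0.4989

0.499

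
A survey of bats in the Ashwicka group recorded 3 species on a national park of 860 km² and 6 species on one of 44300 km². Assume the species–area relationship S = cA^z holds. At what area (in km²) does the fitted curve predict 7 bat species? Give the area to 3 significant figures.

z = ln(6/3) / ln(44300/860) = 0.6931 / 3.9418 = 0.1758
c = 3 / 860^0.1758 = 3 / 3.281 = 0.9143
A = (7/0.9143)^(1/0.1758) ⇒ ln A = ln(7.656)/0.1758 = 11.5754
A = e^11.5754 ≈ 106443 km²

106000 km²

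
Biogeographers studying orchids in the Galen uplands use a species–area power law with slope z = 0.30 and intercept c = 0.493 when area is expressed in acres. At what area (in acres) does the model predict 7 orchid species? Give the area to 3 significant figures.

7 = 0.493 × A^0.3  ⇒  A^0.3 = 7/0.493 = 14.2
ln A = ln(14.2) / 0.3 = 2.6532 / 0.3 = 8.8439
A = e^8.8439 ≈ 6932 acres

6930 acres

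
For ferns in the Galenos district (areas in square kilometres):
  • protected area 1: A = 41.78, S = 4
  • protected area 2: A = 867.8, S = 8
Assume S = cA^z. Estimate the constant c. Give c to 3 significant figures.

z = ln(S₂/S₁) / ln(A₂/A₁) = ln(8/4) / ln(867.8/41.78) = 0.6931 / 3.0335 = 0.2285
c = S₁ / A₁^z = 4 / 41.78^0.2285 = 4 / 2.346 = 1.705

1.70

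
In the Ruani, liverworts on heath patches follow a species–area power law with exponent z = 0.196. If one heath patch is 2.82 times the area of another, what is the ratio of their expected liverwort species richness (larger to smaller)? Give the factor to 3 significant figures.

1.23

S₂/S₁ = (A₂/A₁)^z = 2.82^0.196
ln(S₂/S₁) = 0.196 × ln 2.82 = 0.196 × 1.0367 = 0.2032
S₂/S₁ = e^0.2032 ≈ 1.225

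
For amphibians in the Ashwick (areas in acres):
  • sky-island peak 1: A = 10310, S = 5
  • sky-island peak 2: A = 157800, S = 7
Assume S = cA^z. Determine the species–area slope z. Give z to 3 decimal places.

0.123

Taking logs: ln S = ln c + z ln A, so z = (ln S₂ − ln S₁)/(ln A₂ − ln A₁).
z = ln(7/5) / ln(157800/10310) = ln(1.4) / ln(15.31) = 0.3365 / 2.7282 = 0.1233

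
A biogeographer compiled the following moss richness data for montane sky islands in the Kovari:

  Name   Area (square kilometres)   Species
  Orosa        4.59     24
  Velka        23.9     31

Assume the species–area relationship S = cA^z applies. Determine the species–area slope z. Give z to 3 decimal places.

Taking logs: ln S = ln c + z ln A, so z = (ln S₂ − ln S₁)/(ln A₂ − ln A₁).
z = ln(31/24) / ln(23.9/4.59) = ln(1.292) / ln(5.207) = 0.2559 / 1.6500 = 0.1551

0.155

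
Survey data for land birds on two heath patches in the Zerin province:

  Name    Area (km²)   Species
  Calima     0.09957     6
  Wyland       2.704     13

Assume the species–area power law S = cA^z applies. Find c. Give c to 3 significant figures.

z = ln(S₂/S₁) / ln(A₂/A₁) = ln(13/6) / ln(2.704/0.09957) = 0.7732 / 3.3016 = 0.2342
c = S₁ / A₁^z = 6 / 0.09957^0.2342 = 6 / 0.5826 = 10.3

10.3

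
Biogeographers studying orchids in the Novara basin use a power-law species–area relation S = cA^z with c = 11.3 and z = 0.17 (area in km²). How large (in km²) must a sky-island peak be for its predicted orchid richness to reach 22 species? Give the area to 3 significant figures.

22 = 11.3 × A^0.17  ⇒  A^0.17 = 22/11.3 = 1.947
ln A = ln(1.947) / 0.17 = 0.6662 / 0.17 = 3.9191
A = e^3.9191 ≈ 50.35 km²

50.4 km²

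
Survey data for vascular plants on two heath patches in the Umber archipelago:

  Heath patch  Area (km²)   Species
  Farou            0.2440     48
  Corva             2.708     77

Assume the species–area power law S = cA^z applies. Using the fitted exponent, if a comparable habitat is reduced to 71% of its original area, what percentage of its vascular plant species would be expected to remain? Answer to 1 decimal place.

z = ln(77/48) / ln(2.708/0.244) = 0.4726 / 2.4068 = 0.1964
S_new/S_old = (A_new/A_old)^z = 0.71^0.1964 = exp(0.1964 × -0.3425) = 0.935

93.5%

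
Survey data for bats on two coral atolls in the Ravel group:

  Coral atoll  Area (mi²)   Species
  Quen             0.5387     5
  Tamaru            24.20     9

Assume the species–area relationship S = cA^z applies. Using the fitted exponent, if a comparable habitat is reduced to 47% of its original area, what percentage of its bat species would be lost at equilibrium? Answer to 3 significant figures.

z = ln(9/5) / ln(24.2/0.5387) = 0.5878 / 3.8049 = 0.1545
S_new/S_old = (A_new/A_old)^z = 0.47^0.1545 = exp(0.1545 × -0.7550) = 0.8899
Fraction lost = 1 − 0.8899 = 0.1101

11.0%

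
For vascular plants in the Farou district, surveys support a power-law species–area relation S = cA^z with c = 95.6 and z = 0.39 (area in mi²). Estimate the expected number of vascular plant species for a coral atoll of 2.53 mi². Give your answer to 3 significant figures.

S = 95.6 × 2.53^0.39 = 95.6 × 1.436 ≈ 137.3

137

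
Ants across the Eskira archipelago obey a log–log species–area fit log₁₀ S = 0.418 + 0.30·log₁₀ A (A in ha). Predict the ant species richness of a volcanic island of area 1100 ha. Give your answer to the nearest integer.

21

S = 2.618 × 1100^0.3 = 2.618 × 8.174 ≈ 21.4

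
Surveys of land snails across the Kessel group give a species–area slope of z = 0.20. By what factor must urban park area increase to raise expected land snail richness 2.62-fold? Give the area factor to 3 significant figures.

(A₂/A₁)^0.2 = 2.62, so A₂/A₁ = 2.62^(1/0.2) = 2.62^5
ln(A₂/A₁) = ln 2.62 / 0.2 = 0.9632 / 0.2 = 4.8159
A₂/A₁ = e^4.8159 ≈ 123.5

123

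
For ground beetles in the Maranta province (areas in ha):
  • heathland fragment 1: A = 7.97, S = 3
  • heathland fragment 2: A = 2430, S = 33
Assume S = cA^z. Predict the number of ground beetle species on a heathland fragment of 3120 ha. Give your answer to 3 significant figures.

z = ln(33/3) / ln(2430/7.97) = 2.3979 / 5.7200 = 0.4192
c = 3 / 7.97^0.4192 = 3 / 2.387 = 1.257
S₃ = 1.257 × 3120^0.4192 = 1.257 × 29.16 ≈ 36.65

36.6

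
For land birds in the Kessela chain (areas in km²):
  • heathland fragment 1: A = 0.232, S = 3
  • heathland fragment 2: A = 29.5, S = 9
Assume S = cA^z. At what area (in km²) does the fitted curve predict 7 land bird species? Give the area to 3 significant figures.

9.74 km²

z = ln(9/3) / ln(29.5/0.232) = 1.0986 / 4.8454 = 0.2267
c = 3 / 0.232^0.2267 = 3 / 0.718 = 4.178
A = (7/4.178)^(1/0.2267) ⇒ ln A = ln(1.675)/0.2267 = 2.2760
A = e^2.2760 ≈ 9.737 km²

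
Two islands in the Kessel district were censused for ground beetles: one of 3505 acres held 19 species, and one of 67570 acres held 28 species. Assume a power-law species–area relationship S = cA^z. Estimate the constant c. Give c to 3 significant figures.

z = ln(S₂/S₁) / ln(A₂/A₁) = ln(28/19) / ln(67570/3505) = 0.3878 / 2.9590 = 0.1310
c = S₁ / A₁^z = 19 / 3505^0.1310 = 19 / 2.914 = 6.52

6.52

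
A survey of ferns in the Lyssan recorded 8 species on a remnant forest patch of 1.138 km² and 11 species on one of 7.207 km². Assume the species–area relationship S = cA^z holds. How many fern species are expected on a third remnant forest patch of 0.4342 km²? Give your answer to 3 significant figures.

z = ln(11/8) / ln(7.207/1.138) = 0.3185 / 1.8458 = 0.1725
c = 8 / 1.138^0.1725 = 8 / 1.023 = 7.824
S₃ = 7.824 × 0.4342^0.1725 = 7.824 × 0.8659 ≈ 6.775

6.77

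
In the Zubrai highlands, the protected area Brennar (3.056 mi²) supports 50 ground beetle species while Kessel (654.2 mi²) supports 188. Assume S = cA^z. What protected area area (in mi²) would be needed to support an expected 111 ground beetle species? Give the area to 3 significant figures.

z = ln(188/50) / ln(654.2/3.056) = 1.3244 / 5.3663 = 0.2468
c = 50 / 3.056^0.2468 = 50 / 1.317 = 37.95
A = (111/37.95)^(1/0.2468) ⇒ ln A = ln(2.925)/0.2468 = 4.3485
A = e^4.3485 ≈ 77.36 mi²

77.4 mi²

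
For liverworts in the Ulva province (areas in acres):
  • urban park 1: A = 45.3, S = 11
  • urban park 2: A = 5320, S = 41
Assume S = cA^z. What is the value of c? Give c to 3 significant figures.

3.84

z = ln(S₂/S₁) / ln(A₂/A₁) = ln(41/11) / ln(5320/45.3) = 1.3157 / 4.7659 = 0.2761
c = S₁ / A₁^z = 11 / 45.3^0.2761 = 11 / 2.865 = 3.839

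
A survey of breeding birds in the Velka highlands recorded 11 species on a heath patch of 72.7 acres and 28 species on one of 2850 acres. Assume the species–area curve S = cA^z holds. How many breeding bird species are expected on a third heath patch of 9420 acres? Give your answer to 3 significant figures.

38.0

z = ln(28/11) / ln(2850/72.7) = 0.9343 / 3.6687 = 0.2547
c = 11 / 72.7^0.2547 = 11 / 2.979 = 3.692
S₃ = 3.692 × 9420^0.2547 = 3.692 × 10.28 ≈ 37.96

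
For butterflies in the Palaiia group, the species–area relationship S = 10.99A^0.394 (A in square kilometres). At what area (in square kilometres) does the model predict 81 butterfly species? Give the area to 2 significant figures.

160 square kilometres

81 = 10.99 × A^0.394  ⇒  A^0.394 = 81/10.99 = 7.37
ln A = ln(7.37) / 0.394 = 1.9975 / 0.394 = 5.0697
A = e^5.0697 ≈ 159.1 square kilometres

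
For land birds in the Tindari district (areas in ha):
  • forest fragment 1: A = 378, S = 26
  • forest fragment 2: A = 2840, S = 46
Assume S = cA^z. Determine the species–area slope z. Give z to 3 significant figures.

0.283

Taking logs: ln S = ln c + z ln A, so z = (ln S₂ − ln S₁)/(ln A₂ − ln A₁).
z = ln(46/26) / ln(2840/378) = ln(1.769) / ln(7.513) = 0.5705 / 2.0167 = 0.2829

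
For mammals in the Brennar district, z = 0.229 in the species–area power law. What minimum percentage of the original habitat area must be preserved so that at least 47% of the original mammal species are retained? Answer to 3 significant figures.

3.70%

Need (A_new/A_old)^0.229 = 0.47, so A_new/A_old = 0.47^(1/0.229) = 0.47^4.367
ln(A_new/A_old) = ln 0.47 / 0.229 = -0.7550 / 0.229 = -3.2970
A_new/A_old = e^-3.2970 ≈ 0.03699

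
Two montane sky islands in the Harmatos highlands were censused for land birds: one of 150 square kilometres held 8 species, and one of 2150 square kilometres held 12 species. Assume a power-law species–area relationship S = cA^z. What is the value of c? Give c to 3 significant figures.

z = ln(S₂/S₁) / ln(A₂/A₁) = ln(12/8) / ln(2150/150) = 0.4055 / 2.6626 = 0.1523
c = S₁ / A₁^z = 8 / 150^0.1523 = 8 / 2.145 = 3.73

3.73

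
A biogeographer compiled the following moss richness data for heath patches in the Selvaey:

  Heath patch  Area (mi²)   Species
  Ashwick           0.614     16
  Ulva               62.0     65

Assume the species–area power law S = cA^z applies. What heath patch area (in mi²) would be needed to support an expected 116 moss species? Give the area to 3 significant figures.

417 mi²

z = ln(65/16) / ln(62/0.614) = 1.4018 / 4.6149 = 0.3038
c = 16 / 0.614^0.3038 = 16 / 0.8623 = 18.56
A = (116/18.56)^(1/0.3038) ⇒ ln A = ln(6.252)/0.3038 = 6.0339
A = e^6.0339 ≈ 417.4 mi²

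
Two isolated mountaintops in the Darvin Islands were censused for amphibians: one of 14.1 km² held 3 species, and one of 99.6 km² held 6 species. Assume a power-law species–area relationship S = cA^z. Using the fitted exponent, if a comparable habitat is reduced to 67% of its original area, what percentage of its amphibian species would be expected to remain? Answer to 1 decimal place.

z = ln(6/3) / ln(99.6/14.1) = 0.6931 / 1.9550 = 0.3546
S_new/S_old = (A_new/A_old)^z = 0.67^0.3546 = exp(0.3546 × -0.4005) = 0.8676

86.8%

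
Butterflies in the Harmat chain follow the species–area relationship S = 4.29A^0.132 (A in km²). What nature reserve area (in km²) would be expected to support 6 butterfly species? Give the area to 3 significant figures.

6 = 4.29 × A^0.132  ⇒  A^0.132 = 6/4.29 = 1.399
ln A = ln(1.399) / 0.132 = 0.3355 / 0.132 = 2.5415
A = e^2.5415 ≈ 12.7 km²

12.7 km²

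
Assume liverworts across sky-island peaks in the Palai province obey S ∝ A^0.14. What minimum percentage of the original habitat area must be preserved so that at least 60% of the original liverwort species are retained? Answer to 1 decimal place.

Need (A_new/A_old)^0.14 = 0.6, so A_new/A_old = 0.6^(1/0.14) = 0.6^7.143
ln(A_new/A_old) = ln 0.6 / 0.14 = -0.5108 / 0.14 = -3.6488
A_new/A_old = e^-3.6488 ≈ 0.02602

2.6%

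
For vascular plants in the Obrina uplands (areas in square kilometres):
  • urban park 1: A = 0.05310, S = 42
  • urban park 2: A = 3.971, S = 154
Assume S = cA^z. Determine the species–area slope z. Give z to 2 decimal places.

0.30

Taking logs: ln S = ln c + z ln A, so z = (ln S₂ − ln S₁)/(ln A₂ − ln A₁).
z = ln(154/42) / ln(3.971/0.0531) = ln(3.667) / ln(74.78) = 1.2993 / 4.3146 = 0.3011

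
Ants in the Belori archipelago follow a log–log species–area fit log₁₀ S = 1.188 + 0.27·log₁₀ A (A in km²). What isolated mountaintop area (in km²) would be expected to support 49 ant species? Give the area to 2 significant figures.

49 = 15.42 × A^0.27  ⇒  A^0.27 = 49/15.42 = 3.178
ln A = ln(3.178) / 0.27 = 1.1563 / 0.27 = 4.2828
A = e^4.2828 ≈ 72.44 km²

72 km²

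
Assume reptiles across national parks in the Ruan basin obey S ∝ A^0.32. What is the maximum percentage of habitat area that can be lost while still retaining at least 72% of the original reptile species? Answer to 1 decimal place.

64.2%

Need (A_new/A_old)^0.32 = 0.72, so A_new/A_old = 0.72^(1/0.32) = 0.72^3.125
ln(A_new/A_old) = ln 0.72 / 0.32 = -0.3285 / 0.32 = -1.0266
A_new/A_old = e^-1.0266 ≈ 0.3582
Fraction that can be lost = 1 − 0.3582 = 0.6418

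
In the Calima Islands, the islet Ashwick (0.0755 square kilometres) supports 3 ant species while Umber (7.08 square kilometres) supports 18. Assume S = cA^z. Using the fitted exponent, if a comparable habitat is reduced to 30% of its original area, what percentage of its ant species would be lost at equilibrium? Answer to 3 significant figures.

37.8%

z = ln(18/3) / ln(7.08/0.0755) = 1.7918 / 4.5409 = 0.3946
S_new/S_old = (A_new/A_old)^z = 0.3^0.3946 = exp(0.3946 × -1.2040) = 0.6218
Fraction lost = 1 − 0.6218 = 0.3782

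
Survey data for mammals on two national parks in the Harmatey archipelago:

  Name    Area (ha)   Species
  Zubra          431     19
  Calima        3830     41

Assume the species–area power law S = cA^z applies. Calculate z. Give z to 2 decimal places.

Taking logs: ln S = ln c + z ln A, so z = (ln S₂ − ln S₁)/(ln A₂ − ln A₁).
z = ln(41/19) / ln(3830/431) = ln(2.158) / ln(8.886) = 0.7691 / 2.1845 = 0.3521

0.35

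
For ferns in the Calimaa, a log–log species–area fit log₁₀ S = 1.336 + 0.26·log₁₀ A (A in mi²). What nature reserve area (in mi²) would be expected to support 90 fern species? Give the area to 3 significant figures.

239 mi²

90 = 21.68 × A^0.26  ⇒  A^0.26 = 90/21.68 = 4.152
ln A = ln(4.152) / 0.26 = 1.4236 / 0.26 = 5.4752
A = e^5.4752 ≈ 238.7 mi²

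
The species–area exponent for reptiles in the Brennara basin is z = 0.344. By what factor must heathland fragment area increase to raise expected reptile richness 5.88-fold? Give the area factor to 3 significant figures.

172

(A₂/A₁)^0.344 = 5.88, so A₂/A₁ = 5.88^(1/0.344) = 5.88^2.907
ln(A₂/A₁) = ln 5.88 / 0.344 = 1.7716 / 0.344 = 5.1499
A₂/A₁ = e^5.1499 ≈ 172.4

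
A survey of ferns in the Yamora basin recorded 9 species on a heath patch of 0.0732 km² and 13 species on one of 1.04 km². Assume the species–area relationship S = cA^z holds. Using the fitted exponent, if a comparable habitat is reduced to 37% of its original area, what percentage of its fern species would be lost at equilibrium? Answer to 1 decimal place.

12.9%

z = ln(13/9) / ln(1.04/0.0732) = 0.3677 / 2.6538 = 0.1386
S_new/S_old = (A_new/A_old)^z = 0.37^0.1386 = exp(0.1386 × -0.9943) = 0.8713
Fraction lost = 1 − 0.8713 = 0.1287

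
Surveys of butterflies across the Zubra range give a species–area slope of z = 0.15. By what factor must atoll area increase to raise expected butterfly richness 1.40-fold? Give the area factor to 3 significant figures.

9.42

(A₂/A₁)^0.15 = 1.4, so A₂/A₁ = 1.4^(1/0.15) = 1.4^6.667
ln(A₂/A₁) = ln 1.4 / 0.15 = 0.3365 / 0.15 = 2.2431
A₂/A₁ = e^2.2431 ≈ 9.423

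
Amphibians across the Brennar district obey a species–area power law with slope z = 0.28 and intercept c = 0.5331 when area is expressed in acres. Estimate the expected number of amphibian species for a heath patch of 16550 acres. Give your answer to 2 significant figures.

8.1

S = 0.5331 × 16550^0.28
ln S = ln 0.5331 + 0.28 × ln 16550 = -0.6290 + 0.28 × 9.7141 = 2.0909
S = e^2.0909 ≈ 8.092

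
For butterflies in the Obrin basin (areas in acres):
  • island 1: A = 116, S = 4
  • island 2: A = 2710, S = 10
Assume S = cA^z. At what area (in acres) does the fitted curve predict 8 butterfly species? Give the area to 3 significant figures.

1260 acres

z = ln(10/4) / ln(2710/116) = 0.9163 / 3.1511 = 0.2908
c = 4 / 116^0.2908 = 4 / 3.984 = 1.004
A = (8/1.004)^(1/0.2908) ⇒ ln A = ln(7.968)/0.2908 = 7.1373
A = e^7.1373 ≈ 1258 acres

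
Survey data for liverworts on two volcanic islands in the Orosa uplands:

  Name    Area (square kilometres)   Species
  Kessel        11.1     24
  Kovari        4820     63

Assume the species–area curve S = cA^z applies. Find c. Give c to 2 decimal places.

16.37

z = ln(S₂/S₁) / ln(A₂/A₁) = ln(63/24) / ln(4820/11.1) = 0.9651 / 6.0736 = 0.1589
c = S₁ / A₁^z = 24 / 11.1^0.1589 = 24 / 1.466 = 16.37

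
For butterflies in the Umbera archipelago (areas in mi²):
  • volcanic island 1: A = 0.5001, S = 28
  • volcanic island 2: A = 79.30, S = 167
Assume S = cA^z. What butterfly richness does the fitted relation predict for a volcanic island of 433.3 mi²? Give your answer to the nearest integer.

z = ln(167/28) / ln(79.3/0.5001) = 1.7858 / 5.0662 = 0.3525
c = 28 / 0.5001^0.3525 = 28 / 0.7833 = 35.75
S₃ = 35.75 × 433.3^0.3525 = 35.75 × 8.501 ≈ 303.9

304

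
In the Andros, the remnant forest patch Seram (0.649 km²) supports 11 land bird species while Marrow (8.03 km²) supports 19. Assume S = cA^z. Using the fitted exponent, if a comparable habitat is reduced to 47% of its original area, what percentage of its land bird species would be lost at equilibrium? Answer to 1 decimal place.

15.1%

z = ln(19/11) / ln(8.03/0.649) = 0.5465 / 2.5155 = 0.2173
S_new/S_old = (A_new/A_old)^z = 0.47^0.2173 = exp(0.2173 × -0.7550) = 0.8487
Fraction lost = 1 − 0.8487 = 0.1513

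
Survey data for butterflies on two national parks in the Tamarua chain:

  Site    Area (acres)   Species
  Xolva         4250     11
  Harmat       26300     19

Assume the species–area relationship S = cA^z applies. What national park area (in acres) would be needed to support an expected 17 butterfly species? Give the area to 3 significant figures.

z = ln(19/11) / ln(26300/4250) = 0.5465 / 1.8226 = 0.2999
c = 11 / 4250^0.2999 = 11 / 12.25 = 0.8982
A = (17/0.8982)^(1/0.2999) ⇒ ln A = ln(18.93)/0.2999 = 9.8064
A = e^9.8064 ≈ 18150 acres

18100 acres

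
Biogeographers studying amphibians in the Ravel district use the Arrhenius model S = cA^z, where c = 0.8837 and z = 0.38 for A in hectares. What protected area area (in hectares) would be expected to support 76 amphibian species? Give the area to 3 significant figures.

76 = 0.8837 × A^0.38  ⇒  A^0.38 = 76/0.8837 = 86
ln A = ln(86) / 0.38 = 4.4544 / 0.38 = 11.7220
A = e^11.7220 ≈ 123257 hectares

123000 hectares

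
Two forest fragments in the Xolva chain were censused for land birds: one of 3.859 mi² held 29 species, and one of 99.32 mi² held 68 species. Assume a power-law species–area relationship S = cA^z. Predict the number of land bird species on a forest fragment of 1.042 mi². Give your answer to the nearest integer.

21

z = ln(68/29) / ln(99.32/3.859) = 0.8522 / 3.2479 = 0.2624
c = 29 / 3.859^0.2624 = 29 / 1.425 = 20.35
S₃ = 20.35 × 1.042^0.2624 = 20.35 × 1.011 ≈ 20.57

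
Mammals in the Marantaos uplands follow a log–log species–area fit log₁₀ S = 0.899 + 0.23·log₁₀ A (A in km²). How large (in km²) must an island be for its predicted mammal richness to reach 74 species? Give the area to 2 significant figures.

17000 km²

74 = 7.925 × A^0.23  ⇒  A^0.23 = 74/7.925 = 9.338
ln A = ln(9.338) / 0.23 = 2.2340 / 0.23 = 9.7132
A = e^9.7132 ≈ 16535 km²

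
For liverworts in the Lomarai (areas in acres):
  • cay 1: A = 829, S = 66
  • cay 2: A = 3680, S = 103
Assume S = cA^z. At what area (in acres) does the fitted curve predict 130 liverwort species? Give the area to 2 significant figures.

8000 acres

z = ln(103/66) / ln(3680/829) = 0.4451 / 1.4904 = 0.2986
c = 66 / 829^0.2986 = 66 / 7.439 = 8.872
A = (130/8.872)^(1/0.2986) ⇒ ln A = ln(14.65)/0.2986 = 8.9903
A = e^8.9903 ≈ 8025 acres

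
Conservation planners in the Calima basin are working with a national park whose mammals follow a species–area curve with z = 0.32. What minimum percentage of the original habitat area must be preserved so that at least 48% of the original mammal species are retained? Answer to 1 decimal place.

10.1%

Need (A_new/A_old)^0.32 = 0.48, so A_new/A_old = 0.48^(1/0.32) = 0.48^3.125
ln(A_new/A_old) = ln 0.48 / 0.32 = -0.7340 / 0.32 = -2.2937
A_new/A_old = e^-2.2937 ≈ 0.1009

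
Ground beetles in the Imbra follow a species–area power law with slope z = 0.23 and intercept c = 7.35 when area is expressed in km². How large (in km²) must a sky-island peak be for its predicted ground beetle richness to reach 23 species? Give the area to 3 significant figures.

23 = 7.35 × A^0.23  ⇒  A^0.23 = 23/7.35 = 3.129
ln A = ln(3.129) / 0.23 = 1.1408 / 0.23 = 4.9600
A = e^4.9600 ≈ 142.6 km²

143 km²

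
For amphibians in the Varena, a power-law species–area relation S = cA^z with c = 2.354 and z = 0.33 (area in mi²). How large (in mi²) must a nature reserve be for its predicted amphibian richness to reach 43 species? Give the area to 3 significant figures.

43 = 2.354 × A^0.33  ⇒  A^0.33 = 43/2.354 = 18.27
ln A = ln(18.27) / 0.33 = 2.9051 / 0.33 = 8.8033
A = e^8.8033 ≈ 6656 mi²

6660 mi²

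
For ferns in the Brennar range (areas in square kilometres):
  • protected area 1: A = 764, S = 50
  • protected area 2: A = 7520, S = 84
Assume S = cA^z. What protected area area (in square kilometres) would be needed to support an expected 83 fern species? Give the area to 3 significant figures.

z = ln(84/50) / ln(7520/764) = 0.5188 / 2.2868 = 0.2269
c = 50 / 764^0.2269 = 50 / 4.509 = 11.09
A = (83/11.09)^(1/0.2269) ⇒ ln A = ln(7.485)/0.2269 = 8.8725
A = e^8.8725 ≈ 7133 square kilometres

7130 square kilometres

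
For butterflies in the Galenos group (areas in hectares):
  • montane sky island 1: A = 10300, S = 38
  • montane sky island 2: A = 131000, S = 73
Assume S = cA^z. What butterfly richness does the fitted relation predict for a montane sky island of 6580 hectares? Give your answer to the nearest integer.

34

z = ln(73/38) / ln(131000/10300) = 0.6529 / 2.5431 = 0.2567
c = 38 / 10300^0.2567 = 38 / 10.72 = 3.545
S₃ = 3.545 × 6580^0.2567 = 3.545 × 9.555 ≈ 33.87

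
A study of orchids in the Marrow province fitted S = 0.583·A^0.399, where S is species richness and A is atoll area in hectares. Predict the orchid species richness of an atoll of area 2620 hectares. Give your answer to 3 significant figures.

S = 0.583 × 2620^0.399
ln S = ln 0.583 + 0.399 × ln 2620 = -0.5396 + 0.399 × 7.8709 = 2.6009
S = e^2.6009 ≈ 13.48

13.5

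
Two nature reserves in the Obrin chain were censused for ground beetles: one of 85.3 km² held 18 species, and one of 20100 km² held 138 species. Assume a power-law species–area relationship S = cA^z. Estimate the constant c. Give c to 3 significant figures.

3.43

z = ln(S₂/S₁) / ln(A₂/A₁) = ln(138/18) / ln(20100/85.3) = 2.0369 / 5.4623 = 0.3729
c = S₁ / A₁^z = 18 / 85.3^0.3729 = 18 / 5.249 = 3.429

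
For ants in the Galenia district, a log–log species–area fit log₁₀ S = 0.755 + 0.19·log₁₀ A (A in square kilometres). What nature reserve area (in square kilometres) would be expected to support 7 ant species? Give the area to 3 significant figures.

7 = 5.689 × A^0.19  ⇒  A^0.19 = 7/5.689 = 1.231
ln A = ln(1.231) / 0.19 = 0.2075 / 0.19 = 1.0919
A = e^1.0919 ≈ 2.98 square kilometres

2.98 square kilometres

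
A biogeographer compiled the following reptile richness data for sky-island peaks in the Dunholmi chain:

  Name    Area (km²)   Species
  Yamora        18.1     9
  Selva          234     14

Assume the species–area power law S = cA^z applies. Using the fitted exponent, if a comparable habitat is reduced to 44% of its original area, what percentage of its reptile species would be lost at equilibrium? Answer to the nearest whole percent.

z = ln(14/9) / ln(234/18.1) = 0.4418 / 2.5594 = 0.1726
S_new/S_old = (A_new/A_old)^z = 0.44^0.1726 = exp(0.1726 × -0.8210) = 0.8679
Fraction lost = 1 − 0.8679 = 0.1321

13%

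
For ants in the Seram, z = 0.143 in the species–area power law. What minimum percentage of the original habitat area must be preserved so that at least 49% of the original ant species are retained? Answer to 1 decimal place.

0.7%

Need (A_new/A_old)^0.143 = 0.49, so A_new/A_old = 0.49^(1/0.143) = 0.49^6.993
ln(A_new/A_old) = ln 0.49 / 0.143 = -0.7133 / 0.143 = -4.9885
A_new/A_old = e^-4.9885 ≈ 0.006816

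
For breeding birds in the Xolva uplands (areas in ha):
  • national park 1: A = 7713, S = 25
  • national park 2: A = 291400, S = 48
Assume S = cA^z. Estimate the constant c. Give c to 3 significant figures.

5.01

z = ln(S₂/S₁) / ln(A₂/A₁) = ln(48/25) / ln(291400/7713) = 0.6523 / 3.6318 = 0.1796
c = S₁ / A₁^z = 25 / 7713^0.1796 = 25 / 4.991 = 5.009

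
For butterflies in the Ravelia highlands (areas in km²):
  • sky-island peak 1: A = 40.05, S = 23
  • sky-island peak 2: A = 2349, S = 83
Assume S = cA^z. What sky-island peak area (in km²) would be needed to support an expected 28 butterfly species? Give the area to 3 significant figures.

z = ln(83/23) / ln(2349/40.05) = 1.2833 / 4.0716 = 0.3152
c = 23 / 40.05^0.3152 = 23 / 3.2 = 7.188
A = (28/7.188)^(1/0.3152) ⇒ ln A = ln(3.895)/0.3152 = 4.3142
A = e^4.3142 ≈ 74.76 km²

74.8 km²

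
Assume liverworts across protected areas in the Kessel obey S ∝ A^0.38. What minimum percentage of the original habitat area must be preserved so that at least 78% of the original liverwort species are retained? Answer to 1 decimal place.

52.0%

Need (A_new/A_old)^0.38 = 0.78, so A_new/A_old = 0.78^(1/0.38) = 0.78^2.632
ln(A_new/A_old) = ln 0.78 / 0.38 = -0.2485 / 0.38 = -0.6538
A_new/A_old = e^-0.6538 ≈ 0.52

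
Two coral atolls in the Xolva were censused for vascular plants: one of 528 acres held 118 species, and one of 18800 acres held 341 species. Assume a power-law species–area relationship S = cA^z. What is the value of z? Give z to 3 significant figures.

0.297

Taking logs: ln S = ln c + z ln A, so z = (ln S₂ − ln S₁)/(ln A₂ − ln A₁).
z = ln(341/118) / ln(18800/528) = ln(2.89) / ln(35.61) = 1.0612 / 3.5725 = 0.2970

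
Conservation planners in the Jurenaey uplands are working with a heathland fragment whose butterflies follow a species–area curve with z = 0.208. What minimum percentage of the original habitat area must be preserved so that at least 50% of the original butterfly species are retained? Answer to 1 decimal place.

3.6%

Need (A_new/A_old)^0.208 = 0.5, so A_new/A_old = 0.5^(1/0.208) = 0.5^4.808
ln(A_new/A_old) = ln 0.5 / 0.208 = -0.6931 / 0.208 = -3.3324
A_new/A_old = e^-3.3324 ≈ 0.03571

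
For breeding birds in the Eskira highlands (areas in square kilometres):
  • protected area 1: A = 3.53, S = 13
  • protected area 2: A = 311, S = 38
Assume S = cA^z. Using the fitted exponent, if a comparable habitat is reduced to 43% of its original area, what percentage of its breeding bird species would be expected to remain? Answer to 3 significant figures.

z = ln(38/13) / ln(311/3.53) = 1.0726 / 4.4785 = 0.2395
S_new/S_old = (A_new/A_old)^z = 0.43^0.2395 = exp(0.2395 × -0.8440) = 0.817

81.7%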